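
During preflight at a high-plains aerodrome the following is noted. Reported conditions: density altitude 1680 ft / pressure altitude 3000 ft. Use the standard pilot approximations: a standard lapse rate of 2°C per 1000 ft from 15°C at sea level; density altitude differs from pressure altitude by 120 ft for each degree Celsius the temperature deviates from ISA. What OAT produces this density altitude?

-2°C

Density altitude − pressure altitude = 1680 − 3000 = -1320 ft.
At 120 ft/°C that is an ISA deviation of -1320/120 = -11°C.
ISA temperature at 3000 ft = 15 − 2 × (3000/1000) = 9°C.
OAT = ISA + deviation = 9 + (-11) = -2°C.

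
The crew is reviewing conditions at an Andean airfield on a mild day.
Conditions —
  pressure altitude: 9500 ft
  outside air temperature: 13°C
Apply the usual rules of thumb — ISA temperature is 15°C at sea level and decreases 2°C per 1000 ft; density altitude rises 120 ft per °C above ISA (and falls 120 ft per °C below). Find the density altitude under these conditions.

ISA temperature at 9500 ft = 15 − 2 × (9500/1000) = -4°C.
ISA deviation = 13 − (-4) = +17°C.
Density altitude = 9500 + 120 × (17) = 9500 + (+2040) = 11540 ft.

11540 ft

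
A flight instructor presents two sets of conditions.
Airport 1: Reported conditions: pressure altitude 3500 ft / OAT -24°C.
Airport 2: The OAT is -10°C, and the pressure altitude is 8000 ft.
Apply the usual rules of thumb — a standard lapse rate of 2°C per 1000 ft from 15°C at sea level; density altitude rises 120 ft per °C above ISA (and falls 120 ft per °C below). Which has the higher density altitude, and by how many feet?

Airport 1: ISA temp = 8°C, deviation -32°C, DA = 3500 + 120 × (-32) = -340 ft.
Airport 2: ISA temp = -1°C, deviation -9°C, DA = 8000 + 120 × (-9) = 6920 ft.
Airport 2 is higher by 6920 − (-340) = 7260 ft.

Airport 2 by 7260 ft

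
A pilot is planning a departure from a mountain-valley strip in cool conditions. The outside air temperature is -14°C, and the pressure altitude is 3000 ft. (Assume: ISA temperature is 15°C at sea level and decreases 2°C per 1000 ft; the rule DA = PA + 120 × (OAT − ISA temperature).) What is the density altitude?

ISA temperature at 3000 ft = 15 − 2 × (3000/1000) = 9°C.
ISA deviation = -14 − 9 = -23°C.
Density altitude = 3000 + 120 × (-23) = 3000 + (-2760) = 240 ft.

240 ft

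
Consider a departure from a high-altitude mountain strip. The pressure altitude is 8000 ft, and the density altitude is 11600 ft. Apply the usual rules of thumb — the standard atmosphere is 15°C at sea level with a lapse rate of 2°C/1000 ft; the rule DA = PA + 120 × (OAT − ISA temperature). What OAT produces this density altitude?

29°C

Density altitude − pressure altitude = 11600 − 8000 = +3600 ft.
At 120 ft/°C that is an ISA deviation of 3600/120 = +30°C.
ISA temperature at 8000 ft = 15 − 2 × (8000/1000) = -1°C.
OAT = ISA + deviation = -1 + (+30) = 29°C.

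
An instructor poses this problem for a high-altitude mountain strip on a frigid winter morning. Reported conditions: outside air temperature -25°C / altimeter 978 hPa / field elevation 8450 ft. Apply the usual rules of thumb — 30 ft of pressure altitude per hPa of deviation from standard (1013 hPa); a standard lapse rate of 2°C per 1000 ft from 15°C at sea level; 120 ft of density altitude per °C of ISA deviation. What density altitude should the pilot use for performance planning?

6980 ft

Pressure altitude = 8450 + (1013 − 978) × 30 = 8450 + (+1050) = 9500 ft.
ISA temperature at 9500 ft = 15 − 2 × (9500/1000) = -4°C.
ISA deviation = -25 − (-4) = -21°C.
Density altitude = 9500 + 120 × (-21) = 6980 ft.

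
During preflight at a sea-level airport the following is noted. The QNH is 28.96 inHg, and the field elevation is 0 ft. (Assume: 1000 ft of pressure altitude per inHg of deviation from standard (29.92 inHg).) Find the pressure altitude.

Pressure correction = (29.92 − 28.96) × 1000 = +960 ft.
Pressure altitude = 0 + (+960) = 960 ft.

960 ft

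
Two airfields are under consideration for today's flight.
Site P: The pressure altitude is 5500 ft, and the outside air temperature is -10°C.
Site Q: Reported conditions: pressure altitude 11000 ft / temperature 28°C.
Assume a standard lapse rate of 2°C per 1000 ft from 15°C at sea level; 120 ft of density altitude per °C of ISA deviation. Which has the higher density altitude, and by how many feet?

Site P: ISA temp = 4°C, deviation -14°C, DA = 5500 + 120 × (-14) = 3820 ft.
Site Q: ISA temp = -7°C, deviation +35°C, DA = 11000 + 120 × 35 = 15200 ft.
Site Q is higher by 15200 − 3820 = 11380 ft.

Site Q by 11380 ft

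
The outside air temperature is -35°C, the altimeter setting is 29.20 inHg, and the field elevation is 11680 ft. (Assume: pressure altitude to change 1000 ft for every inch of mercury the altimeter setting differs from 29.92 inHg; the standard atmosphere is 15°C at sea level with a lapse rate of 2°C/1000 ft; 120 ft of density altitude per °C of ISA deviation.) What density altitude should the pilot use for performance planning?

9376 ft

Pressure altitude = 11680 + (29.92 − 29.20) × 1000 = 11680 + (+720) = 12400 ft.
ISA temperature at 12400 ft = 15 − 2 × (12400/1000) = -9.8°C.
ISA deviation = -35 − (-9.8) = -25.2°C.
Density altitude = 12400 + 120 × (-25.2) = 9376 ft.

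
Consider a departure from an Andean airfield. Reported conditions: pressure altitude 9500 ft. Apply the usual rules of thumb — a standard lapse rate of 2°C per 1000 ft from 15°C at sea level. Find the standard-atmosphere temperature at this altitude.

ISA temperature = 15 − 2 × (9500/1000) = 15 − 19 = -4°C.

-4°C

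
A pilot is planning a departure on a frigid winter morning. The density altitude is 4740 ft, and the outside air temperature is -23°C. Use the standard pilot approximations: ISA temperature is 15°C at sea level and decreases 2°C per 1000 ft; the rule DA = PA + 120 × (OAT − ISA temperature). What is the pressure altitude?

DA = PA + 120 × (OAT − (15 − 2·PA/1000)) = PA + 120·OAT − 1800 + 0.24·PA = 1.24·PA + 120·OAT − 1800.
So 1.24·PA = 4740 − 120 × (-23) + 1800 = 9300.
PA = 9300 / 1.24 = 7500 ft.

7500 ft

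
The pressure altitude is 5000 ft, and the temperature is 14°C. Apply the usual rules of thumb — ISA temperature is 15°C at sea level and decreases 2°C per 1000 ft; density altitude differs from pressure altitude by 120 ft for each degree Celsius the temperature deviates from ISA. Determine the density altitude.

ISA temperature at 5000 ft = 15 − 2 × (5000/1000) = 5°C.
ISA deviation = 14 − 5 = +9°C.
Density altitude = 5000 + 120 × (9) = 5000 + (+1080) = 6080 ft.

6080 ft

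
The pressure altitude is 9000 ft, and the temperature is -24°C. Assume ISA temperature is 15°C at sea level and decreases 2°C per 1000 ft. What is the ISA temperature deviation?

ISA-21°C

ISA temperature at 9000 ft = 15 − 2 × (9000/1000) = -3°C.
Deviation = OAT − ISA = -24 − (-3) = -21°C.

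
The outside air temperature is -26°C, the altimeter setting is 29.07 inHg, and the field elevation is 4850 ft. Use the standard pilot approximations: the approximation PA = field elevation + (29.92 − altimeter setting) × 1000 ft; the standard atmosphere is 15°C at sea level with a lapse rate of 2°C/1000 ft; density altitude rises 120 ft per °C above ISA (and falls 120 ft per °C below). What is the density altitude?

Pressure altitude = 4850 + (29.92 − 29.07) × 1000 = 4850 + (+850) = 5700 ft.
ISA temperature at 5700 ft = 15 − 2 × (5700/1000) = 3.6°C.
ISA deviation = -26 − 3.6 = -29.6°C.
Density altitude = 5700 + 120 × (-29.6) = 2148 ft.

2148 ft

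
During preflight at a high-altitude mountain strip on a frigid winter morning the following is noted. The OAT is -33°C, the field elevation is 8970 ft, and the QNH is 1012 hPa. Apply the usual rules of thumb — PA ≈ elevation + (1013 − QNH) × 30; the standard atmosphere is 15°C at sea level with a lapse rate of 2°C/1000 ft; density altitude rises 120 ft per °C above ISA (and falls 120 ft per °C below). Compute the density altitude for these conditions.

Pressure altitude = 8970 + (1013 − 1012) × 30 = 8970 + (+30) = 9000 ft.
ISA temperature at 9000 ft = 15 − 2 × (9000/1000) = -3°C.
ISA deviation = -33 − (-3) = -30°C.
Density altitude = 9000 + 120 × (-30) = 5400 ft.

5400 ft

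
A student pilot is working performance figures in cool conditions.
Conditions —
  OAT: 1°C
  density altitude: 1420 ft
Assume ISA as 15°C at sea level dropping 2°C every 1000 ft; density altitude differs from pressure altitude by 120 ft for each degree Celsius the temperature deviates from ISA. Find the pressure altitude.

2500 ft

DA = PA + 120 × (OAT − (15 − 2·PA/1000)) = PA + 120·OAT − 1800 + 0.24·PA = 1.24·PA + 120·OAT − 1800.
So 1.24·PA = 1420 − 120 × 1 + 1800 = 3100.
PA = 3100 / 1.24 = 2500 ft.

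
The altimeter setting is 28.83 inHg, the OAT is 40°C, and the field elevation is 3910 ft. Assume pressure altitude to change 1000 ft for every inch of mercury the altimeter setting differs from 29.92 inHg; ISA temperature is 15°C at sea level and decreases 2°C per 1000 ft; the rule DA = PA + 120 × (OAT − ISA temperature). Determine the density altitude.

Pressure altitude = 3910 + (29.92 − 28.83) × 1000 = 3910 + (+1090) = 5000 ft.
ISA temperature at 5000 ft = 15 − 2 × (5000/1000) = 5°C.
ISA deviation = 40 − 5 = +35°C.
Density altitude = 5000 + 120 × (35) = 9200 ft.

9200 ft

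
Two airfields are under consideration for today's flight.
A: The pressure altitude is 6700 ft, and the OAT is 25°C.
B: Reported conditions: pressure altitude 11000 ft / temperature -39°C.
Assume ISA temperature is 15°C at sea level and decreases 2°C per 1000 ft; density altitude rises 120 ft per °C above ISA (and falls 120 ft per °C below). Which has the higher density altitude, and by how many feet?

A by 2348 ft

A: ISA temp = 1.6°C, deviation +23.4°C, DA = 6700 + 120 × 23.4 = 9508 ft.
B: ISA temp = -7°C, deviation -32°C, DA = 11000 + 120 × (-32) = 7160 ft.
A is higher by 9508 − 7160 = 2348 ft.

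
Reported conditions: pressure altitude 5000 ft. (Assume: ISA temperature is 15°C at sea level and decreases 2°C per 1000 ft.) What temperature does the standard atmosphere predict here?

5°C

ISA temperature = 15 − 2 × (5000/1000) = 15 − 10 = 5°C.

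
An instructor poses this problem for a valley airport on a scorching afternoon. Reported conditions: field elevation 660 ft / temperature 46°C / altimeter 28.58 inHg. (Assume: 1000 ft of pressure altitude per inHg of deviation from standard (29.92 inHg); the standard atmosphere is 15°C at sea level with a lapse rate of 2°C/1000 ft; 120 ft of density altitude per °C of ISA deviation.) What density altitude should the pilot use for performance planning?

Pressure altitude = 660 + (29.92 − 28.58) × 1000 = 660 + (+1340) = 2000 ft.
ISA temperature at 2000 ft = 15 − 2 × (2000/1000) = 11°C.
ISA deviation = 46 − 11 = +35°C.
Density altitude = 2000 + 120 × (35) = 6200 ft.

6200 ft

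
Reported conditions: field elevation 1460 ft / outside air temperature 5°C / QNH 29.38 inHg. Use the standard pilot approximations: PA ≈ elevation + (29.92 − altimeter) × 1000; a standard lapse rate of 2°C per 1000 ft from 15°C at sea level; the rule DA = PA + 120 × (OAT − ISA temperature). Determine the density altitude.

1280 ft

Pressure altitude = 1460 + (29.92 − 29.38) × 1000 = 1460 + (+540) = 2000 ft.
ISA temperature at 2000 ft = 15 − 2 × (2000/1000) = 11°C.
ISA deviation = 5 − 11 = -6°C.
Density altitude = 2000 + 120 × (-6) = 1280 ft.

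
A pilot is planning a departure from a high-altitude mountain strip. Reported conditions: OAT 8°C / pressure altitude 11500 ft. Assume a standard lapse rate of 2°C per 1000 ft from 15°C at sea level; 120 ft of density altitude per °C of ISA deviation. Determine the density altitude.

ISA temperature at 11500 ft = 15 − 2 × (11500/1000) = -8°C.
ISA deviation = 8 − (-8) = +16°C.
Density altitude = 11500 + 120 × (16) = 11500 + (+1920) = 13420 ft.

13420 ft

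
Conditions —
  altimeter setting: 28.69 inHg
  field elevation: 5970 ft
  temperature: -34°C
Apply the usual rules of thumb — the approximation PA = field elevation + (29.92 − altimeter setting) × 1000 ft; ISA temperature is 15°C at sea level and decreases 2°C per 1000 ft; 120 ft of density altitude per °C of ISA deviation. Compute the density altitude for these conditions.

Pressure altitude = 5970 + (29.92 − 28.69) × 1000 = 5970 + (+1230) = 7200 ft.
ISA temperature at 7200 ft = 15 − 2 × (7200/1000) = 0.6°C.
ISA deviation = -34 − 0.6 = -34.6°C.
Density altitude = 7200 + 120 × (-34.6) = 3048 ft.

3048 ft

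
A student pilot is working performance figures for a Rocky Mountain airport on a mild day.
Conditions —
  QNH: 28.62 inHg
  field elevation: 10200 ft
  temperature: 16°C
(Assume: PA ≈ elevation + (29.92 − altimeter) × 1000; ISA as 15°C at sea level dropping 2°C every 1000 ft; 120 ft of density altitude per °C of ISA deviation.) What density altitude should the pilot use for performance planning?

14380 ft

Pressure altitude = 10200 + (29.92 − 28.62) × 1000 = 10200 + (+1300) = 11500 ft.
ISA temperature at 11500 ft = 15 − 2 × (11500/1000) = -8°C.
ISA deviation = 16 − (-8) = +24°C.
Density altitude = 11500 + 120 × (24) = 14380 ft.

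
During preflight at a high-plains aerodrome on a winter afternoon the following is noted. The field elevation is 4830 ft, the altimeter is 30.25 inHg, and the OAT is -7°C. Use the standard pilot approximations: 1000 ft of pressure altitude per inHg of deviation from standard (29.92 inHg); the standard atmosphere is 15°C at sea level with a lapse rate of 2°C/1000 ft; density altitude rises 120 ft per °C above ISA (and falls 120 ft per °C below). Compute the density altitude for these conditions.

2940 ft

Pressure altitude = 4830 + (29.92 − 30.25) × 1000 = 4830 + (-330) = 4500 ft.
ISA temperature at 4500 ft = 15 − 2 × (4500/1000) = 6°C.
ISA deviation = -7 − 6 = -13°C.
Density altitude = 4500 + 120 × (-13) = 2940 ft.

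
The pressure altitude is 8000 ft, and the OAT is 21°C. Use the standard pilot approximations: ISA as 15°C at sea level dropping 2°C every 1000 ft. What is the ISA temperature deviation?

ISA+22°C

ISA temperature at 8000 ft = 15 − 2 × (8000/1000) = -1°C.
Deviation = OAT − ISA = 21 − (-1) = +22°C.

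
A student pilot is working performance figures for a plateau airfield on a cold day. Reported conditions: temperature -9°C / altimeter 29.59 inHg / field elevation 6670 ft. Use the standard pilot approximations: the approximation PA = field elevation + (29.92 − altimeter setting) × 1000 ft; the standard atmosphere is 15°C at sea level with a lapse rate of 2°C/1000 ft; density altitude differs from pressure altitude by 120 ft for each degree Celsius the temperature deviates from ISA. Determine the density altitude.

5800 ft

Pressure altitude = 6670 + (29.92 − 29.59) × 1000 = 6670 + (+330) = 7000 ft.
ISA temperature at 7000 ft = 15 − 2 × (7000/1000) = 1°C.
ISA deviation = -9 − 1 = -10°C.
Density altitude = 7000 + 120 × (-10) = 5800 ft.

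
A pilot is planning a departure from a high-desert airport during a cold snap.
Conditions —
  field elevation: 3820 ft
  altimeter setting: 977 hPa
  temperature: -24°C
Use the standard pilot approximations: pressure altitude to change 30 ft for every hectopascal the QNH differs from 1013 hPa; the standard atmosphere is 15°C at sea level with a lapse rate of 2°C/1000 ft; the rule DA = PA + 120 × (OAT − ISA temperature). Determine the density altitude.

Pressure altitude = 3820 + (1013 − 977) × 30 = 3820 + (+1080) = 4900 ft.
ISA temperature at 4900 ft = 15 − 2 × (4900/1000) = 5.2°C.
ISA deviation = -24 − 5.2 = -29.2°C.
Density altitude = 4900 + 120 × (-29.2) = 1396 ft.

1396 ft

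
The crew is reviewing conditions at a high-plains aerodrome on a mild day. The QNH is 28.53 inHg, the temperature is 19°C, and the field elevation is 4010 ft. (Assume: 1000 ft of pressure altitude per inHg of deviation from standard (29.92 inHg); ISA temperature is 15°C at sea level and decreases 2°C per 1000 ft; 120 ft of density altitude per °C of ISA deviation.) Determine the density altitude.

7176 ft

Pressure altitude = 4010 + (29.92 − 28.53) × 1000 = 4010 + (+1390) = 5400 ft.
ISA temperature at 5400 ft = 15 − 2 × (5400/1000) = 4.2°C.
ISA deviation = 19 − 4.2 = +14.8°C.
Density altitude = 5400 + 120 × (14.8) = 7176 ft.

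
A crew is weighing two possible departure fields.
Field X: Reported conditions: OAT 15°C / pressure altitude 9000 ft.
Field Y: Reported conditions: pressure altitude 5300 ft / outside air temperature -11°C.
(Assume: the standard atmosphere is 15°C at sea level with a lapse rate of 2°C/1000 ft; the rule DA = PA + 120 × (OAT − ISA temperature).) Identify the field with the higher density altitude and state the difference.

Field X by 7708 ft

Field X: ISA temp = -3°C, deviation +18°C, DA = 9000 + 120 × 18 = 11160 ft.
Field Y: ISA temp = 4.4°C, deviation -15.4°C, DA = 5300 + 120 × (-15.4) = 3452 ft.
Field X is higher by 11160 − 3452 = 7708 ft.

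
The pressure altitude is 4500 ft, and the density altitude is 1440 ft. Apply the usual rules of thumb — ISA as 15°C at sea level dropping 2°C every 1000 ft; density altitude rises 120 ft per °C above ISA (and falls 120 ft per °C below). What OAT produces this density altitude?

Density altitude − pressure altitude = 1440 − 4500 = -3060 ft.
At 120 ft/°C that is an ISA deviation of -3060/120 = -25.5°C.
ISA temperature at 4500 ft = 15 − 2 × (4500/1000) = 6°C.
OAT = ISA + deviation = 6 + (-25.5) = -19.5°C.

-19.5°C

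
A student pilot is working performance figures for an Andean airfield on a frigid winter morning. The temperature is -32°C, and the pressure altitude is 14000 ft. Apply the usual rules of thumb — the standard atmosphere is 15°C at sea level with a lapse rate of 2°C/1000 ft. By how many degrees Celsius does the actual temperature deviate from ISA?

ISA temperature at 14000 ft = 15 − 2 × (14000/1000) = -13°C.
Deviation = OAT − ISA = -32 − (-13) = -19°C.

ISA-19°C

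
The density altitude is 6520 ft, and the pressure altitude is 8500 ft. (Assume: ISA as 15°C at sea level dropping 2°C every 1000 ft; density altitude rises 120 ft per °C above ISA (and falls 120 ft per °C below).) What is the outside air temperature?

Density altitude − pressure altitude = 6520 − 8500 = -1980 ft.
At 120 ft/°C that is an ISA deviation of -1980/120 = -16.5°C.
ISA temperature at 8500 ft = 15 − 2 × (8500/1000) = -2°C.
OAT = ISA + deviation = -2 + (-16.5) = -18.5°C.

-18.5°C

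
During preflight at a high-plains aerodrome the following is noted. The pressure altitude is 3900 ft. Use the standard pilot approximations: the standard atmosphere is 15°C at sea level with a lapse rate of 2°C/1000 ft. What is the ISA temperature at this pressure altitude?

ISA temperature = 15 − 2 × (3900/1000) = 15 − 7.8 = 7.2°C.

7.2°C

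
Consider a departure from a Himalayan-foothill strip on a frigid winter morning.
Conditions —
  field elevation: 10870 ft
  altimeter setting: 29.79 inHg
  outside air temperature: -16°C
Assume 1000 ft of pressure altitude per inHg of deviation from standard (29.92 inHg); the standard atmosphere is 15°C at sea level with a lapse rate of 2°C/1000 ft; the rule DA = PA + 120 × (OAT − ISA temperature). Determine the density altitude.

9920 ft

Pressure altitude = 10870 + (29.92 − 29.79) × 1000 = 10870 + (+130) = 11000 ft.
ISA temperature at 11000 ft = 15 − 2 × (11000/1000) = -7°C.
ISA deviation = -16 − (-7) = -9°C.
Density altitude = 11000 + 120 × (-9) = 9920 ft.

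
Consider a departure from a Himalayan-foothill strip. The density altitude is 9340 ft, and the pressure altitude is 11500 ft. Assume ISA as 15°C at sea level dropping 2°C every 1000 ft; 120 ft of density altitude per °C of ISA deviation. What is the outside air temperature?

-26°C

Density altitude − pressure altitude = 9340 − 11500 = -2160 ft.
At 120 ft/°C that is an ISA deviation of -2160/120 = -18°C.
ISA temperature at 11500 ft = 15 − 2 × (11500/1000) = -8°C.
OAT = ISA + deviation = -8 + (-18) = -26°C.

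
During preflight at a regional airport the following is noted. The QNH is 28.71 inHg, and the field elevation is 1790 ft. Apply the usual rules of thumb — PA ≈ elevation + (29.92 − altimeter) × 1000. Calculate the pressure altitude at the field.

Pressure correction = (29.92 − 28.71) × 1000 = +1210 ft.
Pressure altitude = 1790 + (+1210) = 3000 ft.

3000 ft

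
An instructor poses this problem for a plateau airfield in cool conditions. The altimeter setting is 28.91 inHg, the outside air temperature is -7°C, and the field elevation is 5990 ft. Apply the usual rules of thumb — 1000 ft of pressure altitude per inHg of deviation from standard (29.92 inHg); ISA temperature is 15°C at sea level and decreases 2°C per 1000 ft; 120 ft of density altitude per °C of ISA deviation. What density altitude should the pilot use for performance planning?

6040 ft

Pressure altitude = 5990 + (29.92 − 28.91) × 1000 = 5990 + (+1010) = 7000 ft.
ISA temperature at 7000 ft = 15 − 2 × (7000/1000) = 1°C.
ISA deviation = -7 − 1 = -8°C.
Density altitude = 7000 + 120 × (-8) = 6040 ft.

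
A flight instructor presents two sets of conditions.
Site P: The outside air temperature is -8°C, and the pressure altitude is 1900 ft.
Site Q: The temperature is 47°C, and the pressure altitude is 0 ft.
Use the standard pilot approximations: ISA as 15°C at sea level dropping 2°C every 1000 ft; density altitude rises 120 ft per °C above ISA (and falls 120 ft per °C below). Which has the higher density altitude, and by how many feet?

Site P: ISA temp = 11.2°C, deviation -19.2°C, DA = 1900 + 120 × (-19.2) = -404 ft.
Site Q: ISA temp = 15°C, deviation +32°C, DA = 0 + 120 × 32 = 3840 ft.
Site Q is higher by 3840 − (-404) = 4244 ft.

Site Q by 4244 ft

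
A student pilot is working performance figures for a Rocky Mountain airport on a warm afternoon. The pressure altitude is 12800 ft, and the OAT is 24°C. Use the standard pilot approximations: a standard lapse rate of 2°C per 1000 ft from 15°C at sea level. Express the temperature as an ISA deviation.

ISA temperature at 12800 ft = 15 − 2 × (12800/1000) = -10.6°C.
Deviation = OAT − ISA = 24 − (-10.6) = +34.6°C.

ISA+34.6°C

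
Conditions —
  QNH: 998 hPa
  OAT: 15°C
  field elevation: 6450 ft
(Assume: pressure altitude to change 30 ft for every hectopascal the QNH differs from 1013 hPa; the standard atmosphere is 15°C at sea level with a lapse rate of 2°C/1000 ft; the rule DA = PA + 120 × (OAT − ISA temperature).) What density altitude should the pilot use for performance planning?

8556 ft

Pressure altitude = 6450 + (1013 − 998) × 30 = 6450 + (+450) = 6900 ft.
ISA temperature at 6900 ft = 15 − 2 × (6900/1000) = 1.2°C.
ISA deviation = 15 − 1.2 = +13.8°C.
Density altitude = 6900 + 120 × (13.8) = 8556 ft.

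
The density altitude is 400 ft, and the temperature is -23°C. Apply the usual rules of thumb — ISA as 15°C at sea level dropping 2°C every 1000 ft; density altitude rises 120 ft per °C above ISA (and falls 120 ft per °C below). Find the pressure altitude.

DA = PA + 120 × (OAT − (15 − 2·PA/1000)) = PA + 120·OAT − 1800 + 0.24·PA = 1.24·PA + 120·OAT − 1800.
So 1.24·PA = 400 − 120 × (-23) + 1800 = 4960.
PA = 4960 / 1.24 = 4000 ft.

4000 ft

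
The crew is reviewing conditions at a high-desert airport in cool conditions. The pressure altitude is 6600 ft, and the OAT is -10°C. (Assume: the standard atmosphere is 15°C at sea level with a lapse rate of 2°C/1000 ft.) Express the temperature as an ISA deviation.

ISA-11.8°C

ISA temperature at 6600 ft = 15 − 2 × (6600/1000) = 1.8°C.
Deviation = OAT − ISA = -10 − 1.8 = -11.8°C.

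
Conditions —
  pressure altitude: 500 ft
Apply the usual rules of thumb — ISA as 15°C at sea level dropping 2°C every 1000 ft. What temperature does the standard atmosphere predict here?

14°C

ISA temperature = 15 − 2 × (500/1000) = 15 − 1 = 14°C.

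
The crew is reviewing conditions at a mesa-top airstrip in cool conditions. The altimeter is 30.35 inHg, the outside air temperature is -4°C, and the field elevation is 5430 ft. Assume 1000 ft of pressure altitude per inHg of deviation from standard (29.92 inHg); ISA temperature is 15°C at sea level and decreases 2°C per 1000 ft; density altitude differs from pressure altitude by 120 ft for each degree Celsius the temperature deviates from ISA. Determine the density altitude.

3920 ft

Pressure altitude = 5430 + (29.92 − 30.35) × 1000 = 5430 + (-430) = 5000 ft.
ISA temperature at 5000 ft = 15 − 2 × (5000/1000) = 5°C.
ISA deviation = -4 − 5 = -9°C.
Density altitude = 5000 + 120 × (-9) = 3920 ft.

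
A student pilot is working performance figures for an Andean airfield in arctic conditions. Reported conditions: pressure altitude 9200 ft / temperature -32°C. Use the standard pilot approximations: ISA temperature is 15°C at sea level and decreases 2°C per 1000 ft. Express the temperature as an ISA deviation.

ISA-28.6°C

ISA temperature at 9200 ft = 15 − 2 × (9200/1000) = -3.4°C.
Deviation = OAT − ISA = -32 − (-3.4) = -28.6°C.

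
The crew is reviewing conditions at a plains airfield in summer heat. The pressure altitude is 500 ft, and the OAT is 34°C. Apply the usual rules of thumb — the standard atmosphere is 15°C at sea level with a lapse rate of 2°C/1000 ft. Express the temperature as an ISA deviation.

ISA temperature at 500 ft = 15 − 2 × (500/1000) = 14°C.
Deviation = OAT − ISA = 34 − 14 = +20°C.

ISA+20°C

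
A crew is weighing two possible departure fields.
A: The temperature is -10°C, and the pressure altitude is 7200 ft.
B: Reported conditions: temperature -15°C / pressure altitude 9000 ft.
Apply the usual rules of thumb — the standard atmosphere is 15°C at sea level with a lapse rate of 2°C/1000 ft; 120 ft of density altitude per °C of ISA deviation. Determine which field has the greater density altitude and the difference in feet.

A: ISA temp = 0.6°C, deviation -10.6°C, DA = 7200 + 120 × (-10.6) = 5928 ft.
B: ISA temp = -3°C, deviation -12°C, DA = 9000 + 120 × (-12) = 7560 ft.
B is higher by 7560 − 5928 = 1632 ft.

B by 1632 ft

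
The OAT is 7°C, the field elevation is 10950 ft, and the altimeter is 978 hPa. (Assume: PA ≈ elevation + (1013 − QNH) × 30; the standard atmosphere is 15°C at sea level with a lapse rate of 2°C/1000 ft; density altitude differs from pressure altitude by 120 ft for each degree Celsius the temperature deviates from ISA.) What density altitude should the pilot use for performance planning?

13920 ft

Pressure altitude = 10950 + (1013 − 978) × 30 = 10950 + (+1050) = 12000 ft.
ISA temperature at 12000 ft = 15 − 2 × (12000/1000) = -9°C.
ISA deviation = 7 − (-9) = +16°C.
Density altitude = 12000 + 120 × (16) = 13920 ft.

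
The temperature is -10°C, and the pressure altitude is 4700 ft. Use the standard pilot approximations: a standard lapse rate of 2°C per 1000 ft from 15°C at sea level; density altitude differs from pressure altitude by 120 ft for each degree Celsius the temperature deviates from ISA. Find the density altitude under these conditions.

2828 ft

ISA temperature at 4700 ft = 15 − 2 × (4700/1000) = 5.6°C.
ISA deviation = -10 − 5.6 = -15.6°C.
Density altitude = 4700 + 120 × (-15.6) = 4700 + (-1872) = 2828 ft.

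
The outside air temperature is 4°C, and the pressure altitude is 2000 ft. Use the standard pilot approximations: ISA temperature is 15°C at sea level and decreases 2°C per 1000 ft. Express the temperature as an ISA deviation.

ISA-7°C

ISA temperature at 2000 ft = 15 − 2 × (2000/1000) = 11°C.
Deviation = OAT − ISA = 4 − 11 = -7°C.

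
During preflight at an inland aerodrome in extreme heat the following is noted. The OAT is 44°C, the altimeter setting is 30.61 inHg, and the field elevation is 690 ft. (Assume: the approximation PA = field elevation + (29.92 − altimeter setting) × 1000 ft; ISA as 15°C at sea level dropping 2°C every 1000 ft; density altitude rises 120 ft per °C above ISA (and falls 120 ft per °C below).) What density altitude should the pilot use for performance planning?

3480 ft

Pressure altitude = 690 + (29.92 − 30.61) × 1000 = 690 + (-690) = 0 ft.
ISA temperature at 0 ft = 15 − 2 × (0/1000) = 15°C.
ISA deviation = 44 − 15 = +29°C.
Density altitude = 0 + 120 × (29) = 3480 ft.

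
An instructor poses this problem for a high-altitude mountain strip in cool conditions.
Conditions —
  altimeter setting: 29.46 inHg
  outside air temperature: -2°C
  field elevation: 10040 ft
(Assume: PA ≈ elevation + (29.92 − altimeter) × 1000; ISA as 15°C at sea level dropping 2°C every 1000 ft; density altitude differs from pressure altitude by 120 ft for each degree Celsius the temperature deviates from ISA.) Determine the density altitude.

Pressure altitude = 10040 + (29.92 − 29.46) × 1000 = 10040 + (+460) = 10500 ft.
ISA temperature at 10500 ft = 15 − 2 × (10500/1000) = -6°C.
ISA deviation = -2 − (-6) = +4°C.
Density altitude = 10500 + 120 × (4) = 10980 ft.

10980 ft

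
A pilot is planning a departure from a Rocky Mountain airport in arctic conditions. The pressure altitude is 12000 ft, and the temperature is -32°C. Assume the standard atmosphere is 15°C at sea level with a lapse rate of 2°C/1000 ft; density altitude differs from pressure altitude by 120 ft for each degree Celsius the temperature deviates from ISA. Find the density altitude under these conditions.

ISA temperature at 12000 ft = 15 − 2 × (12000/1000) = -9°C.
ISA deviation = -32 − (-9) = -23°C.
Density altitude = 12000 + 120 × (-23) = 12000 + (-2760) = 9240 ft.

9240 ft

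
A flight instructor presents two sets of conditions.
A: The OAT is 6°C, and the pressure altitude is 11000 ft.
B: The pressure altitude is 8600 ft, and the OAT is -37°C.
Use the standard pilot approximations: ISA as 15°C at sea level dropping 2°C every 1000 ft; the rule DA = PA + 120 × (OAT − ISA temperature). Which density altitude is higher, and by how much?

A: ISA temp = -7°C, deviation +13°C, DA = 11000 + 120 × 13 = 12560 ft.
B: ISA temp = -2.2°C, deviation -34.8°C, DA = 8600 + 120 × (-34.8) = 4424 ft.
A is higher by 12560 − 4424 = 8136 ft.

A by 8136 ft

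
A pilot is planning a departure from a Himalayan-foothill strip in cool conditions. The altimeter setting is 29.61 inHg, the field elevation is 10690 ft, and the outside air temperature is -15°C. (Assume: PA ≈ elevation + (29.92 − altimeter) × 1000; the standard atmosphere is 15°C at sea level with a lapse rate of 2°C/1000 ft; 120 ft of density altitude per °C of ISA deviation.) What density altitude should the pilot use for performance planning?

Pressure altitude = 10690 + (29.92 − 29.61) × 1000 = 10690 + (+310) = 11000 ft.
ISA temperature at 11000 ft = 15 − 2 × (11000/1000) = -7°C.
ISA deviation = -15 − (-7) = -8°C.
Density altitude = 11000 + 120 × (-8) = 10040 ft.

10040 ft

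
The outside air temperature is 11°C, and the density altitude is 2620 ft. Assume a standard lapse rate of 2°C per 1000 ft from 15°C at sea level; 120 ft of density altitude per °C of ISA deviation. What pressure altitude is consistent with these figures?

2500 ft

DA = PA + 120 × (OAT − (15 − 2·PA/1000)) = PA + 120·OAT − 1800 + 0.24·PA = 1.24·PA + 120·OAT − 1800.
So 1.24·PA = 2620 − 120 × 11 + 1800 = 3100.
PA = 3100 / 1.24 = 2500 ft.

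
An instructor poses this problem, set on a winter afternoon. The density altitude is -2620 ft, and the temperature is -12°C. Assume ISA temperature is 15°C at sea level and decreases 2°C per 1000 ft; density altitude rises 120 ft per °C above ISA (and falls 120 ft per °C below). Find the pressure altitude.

500 ft

DA = PA + 120 × (OAT − (15 − 2·PA/1000)) = PA + 120·OAT − 1800 + 0.24·PA = 1.24·PA + 120·OAT − 1800.
So 1.24·PA = -2620 − 120 × (-12) + 1800 = 620.
PA = 620 / 1.24 = 500 ft.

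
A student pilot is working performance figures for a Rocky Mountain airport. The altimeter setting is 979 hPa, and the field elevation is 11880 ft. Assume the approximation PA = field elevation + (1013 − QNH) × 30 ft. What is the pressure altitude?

Pressure correction = (1013 − 979) × 30 = +1020 ft.
Pressure altitude = 11880 + (+1020) = 12900 ft.

12900 ft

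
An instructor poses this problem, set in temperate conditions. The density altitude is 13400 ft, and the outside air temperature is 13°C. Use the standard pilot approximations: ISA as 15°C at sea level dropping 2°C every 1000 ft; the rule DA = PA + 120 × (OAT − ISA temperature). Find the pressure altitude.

DA = PA + 120 × (OAT − (15 − 2·PA/1000)) = PA + 120·OAT − 1800 + 0.24·PA = 1.24·PA + 120·OAT − 1800.
So 1.24·PA = 13400 − 120 × 13 + 1800 = 13640.
PA = 13640 / 1.24 = 11000 ft.

11000 ft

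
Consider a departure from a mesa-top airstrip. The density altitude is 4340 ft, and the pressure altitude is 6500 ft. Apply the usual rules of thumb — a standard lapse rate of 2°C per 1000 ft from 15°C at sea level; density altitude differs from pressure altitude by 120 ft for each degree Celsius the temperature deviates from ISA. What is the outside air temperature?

Density altitude − pressure altitude = 4340 − 6500 = -2160 ft.
At 120 ft/°C that is an ISA deviation of -2160/120 = -18°C.
ISA temperature at 6500 ft = 15 − 2 × (6500/1000) = 2°C.
OAT = ISA + deviation = 2 + (-18) = -16°C.

-16°C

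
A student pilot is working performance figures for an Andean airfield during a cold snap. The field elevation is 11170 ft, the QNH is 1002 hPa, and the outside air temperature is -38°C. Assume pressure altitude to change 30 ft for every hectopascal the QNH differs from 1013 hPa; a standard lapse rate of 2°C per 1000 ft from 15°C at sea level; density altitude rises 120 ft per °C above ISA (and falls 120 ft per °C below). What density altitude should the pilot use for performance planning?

Pressure altitude = 11170 + (1013 − 1002) × 30 = 11170 + (+330) = 11500 ft.
ISA temperature at 11500 ft = 15 − 2 × (11500/1000) = -8°C.
ISA deviation = -38 − (-8) = -30°C.
Density altitude = 11500 + 120 × (-30) = 7900 ft.

7900 ft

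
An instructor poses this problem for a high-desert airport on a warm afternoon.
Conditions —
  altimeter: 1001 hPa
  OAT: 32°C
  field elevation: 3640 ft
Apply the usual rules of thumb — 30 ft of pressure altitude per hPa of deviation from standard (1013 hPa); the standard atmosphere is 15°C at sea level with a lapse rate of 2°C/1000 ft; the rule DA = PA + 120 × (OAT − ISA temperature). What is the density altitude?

7000 ft

Pressure altitude = 3640 + (1013 − 1001) × 30 = 3640 + (+360) = 4000 ft.
ISA temperature at 4000 ft = 15 − 2 × (4000/1000) = 7°C.
ISA deviation = 32 − 7 = +25°C.
Density altitude = 4000 + 120 × (25) = 7000 ft.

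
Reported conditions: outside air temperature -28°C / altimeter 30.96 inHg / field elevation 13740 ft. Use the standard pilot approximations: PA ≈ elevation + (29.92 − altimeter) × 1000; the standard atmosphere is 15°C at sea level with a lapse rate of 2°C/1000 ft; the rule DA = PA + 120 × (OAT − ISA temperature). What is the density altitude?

Pressure altitude = 13740 + (29.92 − 30.96) × 1000 = 13740 + (-1040) = 12700 ft.
ISA temperature at 12700 ft = 15 − 2 × (12700/1000) = -10.4°C.
ISA deviation = -28 − (-10.4) = -17.6°C.
Density altitude = 12700 + 120 × (-17.6) = 10588 ft.

10588 ft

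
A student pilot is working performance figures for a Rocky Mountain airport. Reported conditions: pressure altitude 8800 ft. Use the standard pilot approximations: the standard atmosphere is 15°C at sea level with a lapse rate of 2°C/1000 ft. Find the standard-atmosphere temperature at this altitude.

-2.6°C

ISA temperature = 15 − 2 × (8800/1000) = 15 − 17.6 = -2.6°C.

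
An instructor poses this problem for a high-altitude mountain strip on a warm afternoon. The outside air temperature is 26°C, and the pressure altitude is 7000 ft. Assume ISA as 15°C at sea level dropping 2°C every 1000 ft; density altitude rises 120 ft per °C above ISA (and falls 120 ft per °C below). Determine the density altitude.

ISA temperature at 7000 ft = 15 − 2 × (7000/1000) = 1°C.
ISA deviation = 26 − 1 = +25°C.
Density altitude = 7000 + 120 × (25) = 7000 + (+3000) = 10000 ft.

10000 ft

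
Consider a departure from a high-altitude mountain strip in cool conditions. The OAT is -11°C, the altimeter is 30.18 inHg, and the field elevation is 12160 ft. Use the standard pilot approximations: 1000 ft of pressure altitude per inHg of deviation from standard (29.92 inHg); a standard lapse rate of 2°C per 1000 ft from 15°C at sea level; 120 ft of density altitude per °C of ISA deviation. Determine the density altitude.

11636 ft

Pressure altitude = 12160 + (29.92 − 30.18) × 1000 = 12160 + (-260) = 11900 ft.
ISA temperature at 11900 ft = 15 − 2 × (11900/1000) = -8.8°C.
ISA deviation = -11 − (-8.8) = -2.2°C.
Density altitude = 11900 + 120 × (-2.2) = 11636 ft.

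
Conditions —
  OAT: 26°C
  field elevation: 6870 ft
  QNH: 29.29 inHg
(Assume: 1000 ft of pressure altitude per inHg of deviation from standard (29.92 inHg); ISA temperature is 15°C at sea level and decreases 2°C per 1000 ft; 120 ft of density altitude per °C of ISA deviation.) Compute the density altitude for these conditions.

Pressure altitude = 6870 + (29.92 − 29.29) × 1000 = 6870 + (+630) = 7500 ft.
ISA temperature at 7500 ft = 15 − 2 × (7500/1000) = 0°C.
ISA deviation = 26 − 0 = +26°C.
Density altitude = 7500 + 120 × (26) = 10620 ft.

10620 ft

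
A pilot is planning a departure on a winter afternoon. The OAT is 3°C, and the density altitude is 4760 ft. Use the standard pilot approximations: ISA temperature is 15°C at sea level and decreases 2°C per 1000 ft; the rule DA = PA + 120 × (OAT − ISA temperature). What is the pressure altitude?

DA = PA + 120 × (OAT − (15 − 2·PA/1000)) = PA + 120·OAT − 1800 + 0.24·PA = 1.24·PA + 120·OAT − 1800.
So 1.24·PA = 4760 − 120 × 3 + 1800 = 6200.
PA = 6200 / 1.24 = 5000 ft.

5000 ft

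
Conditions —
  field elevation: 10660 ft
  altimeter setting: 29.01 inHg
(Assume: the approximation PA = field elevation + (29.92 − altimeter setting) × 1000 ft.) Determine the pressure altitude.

11570 ft

Pressure correction = (29.92 − 29.01) × 1000 = +910 ft.
Pressure altitude = 10660 + (+910) = 11570 ft.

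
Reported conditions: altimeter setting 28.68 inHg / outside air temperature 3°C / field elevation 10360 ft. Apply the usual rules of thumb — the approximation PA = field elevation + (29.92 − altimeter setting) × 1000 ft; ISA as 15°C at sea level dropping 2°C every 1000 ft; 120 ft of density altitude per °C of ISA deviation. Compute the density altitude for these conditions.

Pressure altitude = 10360 + (29.92 − 28.68) × 1000 = 10360 + (+1240) = 11600 ft.
ISA temperature at 11600 ft = 15 − 2 × (11600/1000) = -8.2°C.
ISA deviation = 3 − (-8.2) = +11.2°C.
Density altitude = 11600 + 120 × (11.2) = 12944 ft.

12944 ft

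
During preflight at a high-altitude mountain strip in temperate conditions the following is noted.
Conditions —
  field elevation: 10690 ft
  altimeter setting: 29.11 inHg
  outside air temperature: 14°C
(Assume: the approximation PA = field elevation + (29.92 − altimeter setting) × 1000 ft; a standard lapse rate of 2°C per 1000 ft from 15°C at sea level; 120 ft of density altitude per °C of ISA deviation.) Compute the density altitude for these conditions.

Pressure altitude = 10690 + (29.92 − 29.11) × 1000 = 10690 + (+810) = 11500 ft.
ISA temperature at 11500 ft = 15 − 2 × (11500/1000) = -8°C.
ISA deviation = 14 − (-8) = +22°C.
Density altitude = 11500 + 120 × (22) = 14140 ft.

14140 ft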